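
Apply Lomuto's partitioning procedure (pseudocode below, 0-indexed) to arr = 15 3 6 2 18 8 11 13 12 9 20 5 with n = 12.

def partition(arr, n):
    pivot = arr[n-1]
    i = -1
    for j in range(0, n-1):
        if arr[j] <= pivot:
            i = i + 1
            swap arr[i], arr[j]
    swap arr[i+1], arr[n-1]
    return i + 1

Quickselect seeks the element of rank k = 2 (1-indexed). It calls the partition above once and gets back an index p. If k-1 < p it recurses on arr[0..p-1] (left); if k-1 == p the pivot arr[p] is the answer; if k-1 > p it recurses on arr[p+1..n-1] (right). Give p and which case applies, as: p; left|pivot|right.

pivot = arr[11] = 5; i = -1
j=0: arr[0]=15 > 5 → no swap
j=1: arr[1]=3 ≤ 5 → i=0, swap arr[0],arr[1] → 3 15 6 2 18 8 11 13 12 9 20 5
j=2: arr[2]=6 > 5 → no swap
j=3: arr[3]=2 ≤ 5 → i=1, swap arr[1],arr[3] → 3 2 6 15 18 8 11 13 12 9 20 5
j=4: arr[4]=18 > 5 → no swap
j=5: arr[5]=8 > 5 → no swap
j=6: arr[6]=11 > 5 → no swap
j=7: arr[7]=13 > 5 → no swap
j=8: arr[8]=12 > 5 → no swap
j=9: arr[9]=9 > 5 → no swap
j=10: arr[10]=20 > 5 → no swap
final swap arr[2],arr[11] → 3 2 5 15 18 8 11 13 12 9 20 6; return 2
p = 2; k-1 = 1 < 2 ⇒ left

2; left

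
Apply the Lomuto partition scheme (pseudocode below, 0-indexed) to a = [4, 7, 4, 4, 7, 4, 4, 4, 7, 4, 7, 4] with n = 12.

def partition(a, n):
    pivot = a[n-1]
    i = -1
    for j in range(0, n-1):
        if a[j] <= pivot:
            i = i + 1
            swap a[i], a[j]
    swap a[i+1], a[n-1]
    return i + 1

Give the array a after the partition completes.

pivot = a[11] = 4; i = -1
j=0: a[0]=4 ≤ 4 → i=0, swap a[0],a[0] (no change) → [4, 7, 4, 4, 7, 4, 4, 4, 7, 4, 7, 4]
j=1: a[1]=7 > 4 → no swap
j=2: a[2]=4 ≤ 4 → i=1, swap a[1],a[2] → [4, 4, 7, 4, 7, 4, 4, 4, 7, 4, 7, 4]
j=3: a[3]=4 ≤ 4 → i=2, swap a[2],a[3] → [4, 4, 4, 7, 7, 4, 4, 4, 7, 4, 7, 4]
j=4: a[4]=7 > 4 → no swap
j=5: a[5]=4 ≤ 4 → i=3, swap a[3],a[5] → [4, 4, 4, 4, 7, 7, 4, 4, 7, 4, 7, 4]
j=6: a[6]=4 ≤ 4 → i=4, swap a[4],a[6] → [4, 4, 4, 4, 4, 7, 7, 4, 7, 4, 7, 4]
j=7: a[7]=4 ≤ 4 → i=5, swap a[5],a[7] → [4, 4, 4, 4, 4, 4, 7, 7, 7, 4, 7, 4]
j=8: a[8]=7 > 4 → no swap
j=9: a[9]=4 ≤ 4 → i=6, swap a[6],a[9] → [4, 4, 4, 4, 4, 4, 4, 7, 7, 7, 7, 4]
j=10: a[10]=7 > 4 → no swap
final swap a[7],a[11] → [4, 4, 4, 4, 4, 4, 4, 4, 7, 7, 7, 7]; return 7

[4, 4, 4, 4, 4, 4, 4, 4, 7, 7, 7, 7]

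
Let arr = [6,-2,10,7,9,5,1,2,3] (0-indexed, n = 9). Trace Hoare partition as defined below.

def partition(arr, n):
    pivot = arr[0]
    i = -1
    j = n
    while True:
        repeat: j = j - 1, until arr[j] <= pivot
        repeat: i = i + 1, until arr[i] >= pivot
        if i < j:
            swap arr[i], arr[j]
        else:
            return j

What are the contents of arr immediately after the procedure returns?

[3,-2,2,1,5,9,7,10,6]

pivot = arr[0] = 6; i = -1, j = 9
j→8 (arr[8]=3≤6), i→0 (arr[0]=6≥6); i<j, swap → [3,-2,10,7,9,5,1,2,6]
j→7 (arr[7]=2≤6), i→2 (arr[2]=10≥6); i<j, swap → [3,-2,2,7,9,5,1,10,6]
j→6 (arr[6]=1≤6), i→3 (arr[3]=7≥6); i<j, swap → [3,-2,2,1,9,5,7,10,6]
j→5 (arr[5]=5≤6), i→4 (arr[4]=9≥6); i<j, swap → [3,-2,2,1,5,9,7,10,6]
j→4, i→5; i≥j, return j=4. arr = [3,-2,2,1,5,9,7,10,6]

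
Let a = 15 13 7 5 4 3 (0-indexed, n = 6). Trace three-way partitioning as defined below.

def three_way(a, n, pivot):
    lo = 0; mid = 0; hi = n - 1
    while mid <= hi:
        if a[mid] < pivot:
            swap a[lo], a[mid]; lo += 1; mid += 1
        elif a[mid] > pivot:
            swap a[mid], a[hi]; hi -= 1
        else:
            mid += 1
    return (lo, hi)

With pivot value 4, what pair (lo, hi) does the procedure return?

lo=0 mid=0 hi=5
15>4: swap(0,5), hi=4 ⇒ 3 13 7 5 4 15
3<4: swap(0,0), lo=1 mid=1 ⇒ 3 13 7 5 4 15
13>4: swap(1,4), hi=3 ⇒ 3 4 7 5 13 15
4=4: mid=2
7>4: swap(2,3), hi=2 ⇒ 3 4 5 7 13 15
5>4: swap(2,2), hi=1 ⇒ 3 4 5 7 13 15
done. lo=1 hi=1; a=3 4 5 7 13 15

(1, 1)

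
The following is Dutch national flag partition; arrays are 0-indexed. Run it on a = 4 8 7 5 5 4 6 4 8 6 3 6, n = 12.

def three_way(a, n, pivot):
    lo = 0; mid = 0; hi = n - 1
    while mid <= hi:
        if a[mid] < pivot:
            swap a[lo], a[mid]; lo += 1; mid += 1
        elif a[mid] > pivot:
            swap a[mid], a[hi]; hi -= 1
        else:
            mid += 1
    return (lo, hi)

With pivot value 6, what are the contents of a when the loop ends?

4 3 5 5 4 4 6 6 6 8 7 8

pivot = 6; lo=0, mid=0, hi=11
a[mid]=4<6: swap a[0],a[0]; lo=1,mid=1 → 4 8 7 5 5 4 6 4 8 6 3 6
a[mid]=8>6: swap a[1],a[11]; hi=10 → 4 6 7 5 5 4 6 4 8 6 3 8
a[mid]=6=6: mid=2
a[mid]=7>6: swap a[2],a[10]; hi=9 → 4 6 3 5 5 4 6 4 8 6 7 8
a[mid]=3<6: swap a[1],a[2]; lo=2,mid=3 → 4 3 6 5 5 4 6 4 8 6 7 8
a[mid]=5<6: swap a[2],a[3]; lo=3,mid=4 → 4 3 5 6 5 4 6 4 8 6 7 8
a[mid]=5<6: swap a[3],a[4]; lo=4,mid=5 → 4 3 5 5 6 4 6 4 8 6 7 8
a[mid]=4<6: swap a[4],a[5]; lo=5,mid=6 → 4 3 5 5 4 6 6 4 8 6 7 8
a[mid]=6=6: mid=7
a[mid]=4<6: swap a[5],a[7]; lo=6,mid=8 → 4 3 5 5 4 4 6 6 8 6 7 8
a[mid]=8>6: swap a[8],a[9]; hi=8 → 4 3 5 5 4 4 6 6 6 8 7 8
a[mid]=6=6: mid=9
end: lo=6, hi=8; a = 4 3 5 5 4 4 6 6 6 8 7 8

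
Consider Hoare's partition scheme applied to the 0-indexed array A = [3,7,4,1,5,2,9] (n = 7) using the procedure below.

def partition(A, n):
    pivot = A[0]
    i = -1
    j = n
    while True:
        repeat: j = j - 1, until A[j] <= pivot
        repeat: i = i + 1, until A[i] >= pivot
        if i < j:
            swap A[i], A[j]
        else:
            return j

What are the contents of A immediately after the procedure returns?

[2,1,4,7,5,3,9]

pivot=3
j stops at 5 (2), i stops at 0 (3); swap ⇒ [2,7,4,1,5,3,9]
j stops at 3 (1), i stops at 1 (7); swap ⇒ [2,1,4,7,5,3,9]
j stops at 1, i stops at 2; i≥j ⇒ return 1. A=[2,1,4,7,5,3,9]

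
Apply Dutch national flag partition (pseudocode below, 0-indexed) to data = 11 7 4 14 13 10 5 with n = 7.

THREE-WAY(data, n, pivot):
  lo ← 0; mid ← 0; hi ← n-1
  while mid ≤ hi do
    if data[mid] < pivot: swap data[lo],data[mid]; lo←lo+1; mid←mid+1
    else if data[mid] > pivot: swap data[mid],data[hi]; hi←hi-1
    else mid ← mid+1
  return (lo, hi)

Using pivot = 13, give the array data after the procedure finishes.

lo=0 mid=0 hi=6
11<13: swap(0,0), lo=1 mid=1 ⇒ 11 7 4 14 13 10 5
7<13: swap(1,1), lo=2 mid=2 ⇒ 11 7 4 14 13 10 5
4<13: swap(2,2), lo=3 mid=3 ⇒ 11 7 4 14 13 10 5
14>13: swap(3,6), hi=5 ⇒ 11 7 4 5 13 10 14
5<13: swap(3,3), lo=4 mid=4 ⇒ 11 7 4 5 13 10 14
13=13: mid=5
10<13: swap(4,5), lo=5 mid=6 ⇒ 11 7 4 5 10 13 14
done. lo=5 hi=5; data=11 7 4 5 10 13 14

11 7 4 5 10 13 14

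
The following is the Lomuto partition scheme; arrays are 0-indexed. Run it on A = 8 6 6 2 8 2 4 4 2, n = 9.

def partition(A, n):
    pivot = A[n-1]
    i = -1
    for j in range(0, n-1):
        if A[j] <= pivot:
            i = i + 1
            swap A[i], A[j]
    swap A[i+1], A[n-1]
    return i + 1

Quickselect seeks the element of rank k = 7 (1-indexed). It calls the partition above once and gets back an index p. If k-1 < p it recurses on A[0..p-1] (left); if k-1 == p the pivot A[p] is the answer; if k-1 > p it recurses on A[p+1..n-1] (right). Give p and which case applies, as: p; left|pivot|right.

pivot = A[8] = 2; i = -1
j=0: A[0]=8 > 2 → no swap
j=1: A[1]=6 > 2 → no swap
j=2: A[2]=6 > 2 → no swap
j=3: A[3]=2 ≤ 2 → i=0, swap A[0],A[3] → 2 6 6 8 8 2 4 4 2
j=4: A[4]=8 > 2 → no swap
j=5: A[5]=2 ≤ 2 → i=1, swap A[1],A[5] → 2 2 6 8 8 6 4 4 2
j=6: A[6]=4 > 2 → no swap
j=7: A[7]=4 > 2 → no swap
final swap A[2],A[8] → 2 2 2 8 8 6 4 4 6; return 2
p = 2; k-1 = 6 > 2 ⇒ right

2; right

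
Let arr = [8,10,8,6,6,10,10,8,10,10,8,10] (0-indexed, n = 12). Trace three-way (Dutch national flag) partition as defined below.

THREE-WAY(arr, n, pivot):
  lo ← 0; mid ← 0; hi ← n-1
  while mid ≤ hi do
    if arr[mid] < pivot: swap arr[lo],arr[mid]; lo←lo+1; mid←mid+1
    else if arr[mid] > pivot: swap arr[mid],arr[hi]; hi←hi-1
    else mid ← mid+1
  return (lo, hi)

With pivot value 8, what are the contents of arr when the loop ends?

[6,6,8,8,8,8,10,10,10,10,10,10]

pivot = 8; lo=0, mid=0, hi=11
arr[mid]=8=8: mid=1
arr[mid]=10>8: swap arr[1],arr[11]; hi=10 → [8,10,8,6,6,10,10,8,10,10,8,10]
arr[mid]=10>8: swap arr[1],arr[10]; hi=9 → [8,8,8,6,6,10,10,8,10,10,10,10]
arr[mid]=8=8: mid=2
arr[mid]=8=8: mid=3
arr[mid]=6<8: swap arr[0],arr[3]; lo=1,mid=4 → [6,8,8,8,6,10,10,8,10,10,10,10]
arr[mid]=6<8: swap arr[1],arr[4]; lo=2,mid=5 → [6,6,8,8,8,10,10,8,10,10,10,10]
arr[mid]=10>8: swap arr[5],arr[9]; hi=8 → [6,6,8,8,8,10,10,8,10,10,10,10]
arr[mid]=10>8: swap arr[5],arr[8]; hi=7 → [6,6,8,8,8,10,10,8,10,10,10,10]
arr[mid]=10>8: swap arr[5],arr[7]; hi=6 → [6,6,8,8,8,8,10,10,10,10,10,10]
arr[mid]=8=8: mid=6
arr[mid]=10>8: swap arr[6],arr[6]; hi=5 → [6,6,8,8,8,8,10,10,10,10,10,10]
end: lo=2, hi=5; arr = [6,6,8,8,8,8,10,10,10,10,10,10]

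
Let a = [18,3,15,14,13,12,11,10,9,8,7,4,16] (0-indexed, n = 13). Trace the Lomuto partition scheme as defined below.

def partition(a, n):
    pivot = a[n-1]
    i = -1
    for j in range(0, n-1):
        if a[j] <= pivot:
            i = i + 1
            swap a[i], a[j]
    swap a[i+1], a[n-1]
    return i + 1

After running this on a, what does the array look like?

[3,15,14,13,12,11,10,9,8,7,4,16,18]

pivot = a[12] = 16; i = -1
j=0: a[0]=18 > 16 → no swap
j=1: a[1]=3 ≤ 16 → i=0, swap a[0],a[1] → [3,18,15,14,13,12,11,10,9,8,7,4,16]
j=2: a[2]=15 ≤ 16 → i=1, swap a[1],a[2] → [3,15,18,14,13,12,11,10,9,8,7,4,16]
j=3: a[3]=14 ≤ 16 → i=2, swap a[2],a[3] → [3,15,14,18,13,12,11,10,9,8,7,4,16]
j=4: a[4]=13 ≤ 16 → i=3, swap a[3],a[4] → [3,15,14,13,18,12,11,10,9,8,7,4,16]
j=5: a[5]=12 ≤ 16 → i=4, swap a[4],a[5] → [3,15,14,13,12,18,11,10,9,8,7,4,16]
j=6: a[6]=11 ≤ 16 → i=5, swap a[5],a[6] → [3,15,14,13,12,11,18,10,9,8,7,4,16]
j=7: a[7]=10 ≤ 16 → i=6, swap a[6],a[7] → [3,15,14,13,12,11,10,18,9,8,7,4,16]
j=8: a[8]=9 ≤ 16 → i=7, swap a[7],a[8] → [3,15,14,13,12,11,10,9,18,8,7,4,16]
j=9: a[9]=8 ≤ 16 → i=8, swap a[8],a[9] → [3,15,14,13,12,11,10,9,8,18,7,4,16]
j=10: a[10]=7 ≤ 16 → i=9, swap a[9],a[10] → [3,15,14,13,12,11,10,9,8,7,18,4,16]
j=11: a[11]=4 ≤ 16 → i=10, swap a[10],a[11] → [3,15,14,13,12,11,10,9,8,7,4,18,16]
final swap a[11],a[12] → [3,15,14,13,12,11,10,9,8,7,4,16,18]; return 11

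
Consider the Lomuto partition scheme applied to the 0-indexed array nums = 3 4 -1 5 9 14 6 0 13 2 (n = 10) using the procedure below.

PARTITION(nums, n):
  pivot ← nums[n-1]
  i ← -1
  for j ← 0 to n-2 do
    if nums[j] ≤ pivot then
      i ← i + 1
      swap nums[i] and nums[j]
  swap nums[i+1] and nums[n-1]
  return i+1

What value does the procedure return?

2

pivot=2, i=-1
j=0: 3>2, skip
j=1: 4>2, skip
j=2: -1≤2, i=0, swap(0,2) ⇒ -1 4 3 5 9 14 6 0 13 2
j=3: 5>2, skip
j=4: 9>2, skip
j=5: 14>2, skip
j=6: 6>2, skip
j=7: 0≤2, i=1, swap(1,7) ⇒ -1 0 3 5 9 14 6 4 13 2
j=8: 13>2, skip
swap(2,9) ⇒ -1 0 2 5 9 14 6 4 13 3; return 2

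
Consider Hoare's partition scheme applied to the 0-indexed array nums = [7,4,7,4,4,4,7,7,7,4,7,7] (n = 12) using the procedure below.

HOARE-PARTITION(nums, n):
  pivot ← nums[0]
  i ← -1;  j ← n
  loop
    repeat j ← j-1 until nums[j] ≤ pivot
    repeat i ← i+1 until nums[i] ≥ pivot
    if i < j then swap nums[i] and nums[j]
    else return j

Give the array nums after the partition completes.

pivot = nums[0] = 7; i = -1, j = 12
j→11 (nums[11]=7≤7), i→0 (nums[0]=7≥7); i<j, swap → [7,4,7,4,4,4,7,7,7,4,7,7]
j→10 (nums[10]=7≤7), i→2 (nums[2]=7≥7); i<j, swap → [7,4,7,4,4,4,7,7,7,4,7,7]
j→9 (nums[9]=4≤7), i→6 (nums[6]=7≥7); i<j, swap → [7,4,7,4,4,4,4,7,7,7,7,7]
j→8 (nums[8]=7≤7), i→7 (nums[7]=7≥7); i<j, swap → [7,4,7,4,4,4,4,7,7,7,7,7]
j→7, i→8; i≥j, return j=7. nums = [7,4,7,4,4,4,4,7,7,7,7,7]

[7,4,7,4,4,4,4,7,7,7,7,7]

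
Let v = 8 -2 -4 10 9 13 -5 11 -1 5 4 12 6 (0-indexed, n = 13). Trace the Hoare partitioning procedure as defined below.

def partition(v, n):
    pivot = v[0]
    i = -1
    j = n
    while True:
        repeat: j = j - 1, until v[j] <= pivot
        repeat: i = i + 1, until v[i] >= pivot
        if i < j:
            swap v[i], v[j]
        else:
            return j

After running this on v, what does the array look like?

pivot = v[0] = 8; i = -1, j = 13
j→12 (v[12]=6≤8), i→0 (v[0]=8≥8); i<j, swap → 6 -2 -4 10 9 13 -5 11 -1 5 4 12 8
j→10 (v[10]=4≤8), i→3 (v[3]=10≥8); i<j, swap → 6 -2 -4 4 9 13 -5 11 -1 5 10 12 8
j→9 (v[9]=5≤8), i→4 (v[4]=9≥8); i<j, swap → 6 -2 -4 4 5 13 -5 11 -1 9 10 12 8
j→8 (v[8]=-1≤8), i→5 (v[5]=13≥8); i<j, swap → 6 -2 -4 4 5 -1 -5 11 13 9 10 12 8
j→6, i→7; i≥j, return j=6. v = 6 -2 -4 4 5 -1 -5 11 13 9 10 12 8

6 -2 -4 4 5 -1 -5 11 13 9 10 12 8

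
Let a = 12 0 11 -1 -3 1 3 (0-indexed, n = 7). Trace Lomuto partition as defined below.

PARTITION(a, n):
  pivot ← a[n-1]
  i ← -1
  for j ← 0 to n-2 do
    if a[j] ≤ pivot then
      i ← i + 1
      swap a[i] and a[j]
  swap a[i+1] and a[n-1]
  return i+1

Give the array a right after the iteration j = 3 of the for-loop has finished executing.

pivot = a[6] = 3; i = -1
j=0: a[0]=12 > 3 → no swap
j=1: a[1]=0 ≤ 3 → i=0, swap a[0],a[1] → 0 12 11 -1 -3 1 3
j=2: a[2]=11 > 3 → no swap
j=3: a[3]=-1 ≤ 3 → i=1, swap a[1],a[3] → 0 -1 11 12 -3 1 3
(after j=3) a = 0 -1 11 12 -3 1 3

0 -1 11 12 -3 1 3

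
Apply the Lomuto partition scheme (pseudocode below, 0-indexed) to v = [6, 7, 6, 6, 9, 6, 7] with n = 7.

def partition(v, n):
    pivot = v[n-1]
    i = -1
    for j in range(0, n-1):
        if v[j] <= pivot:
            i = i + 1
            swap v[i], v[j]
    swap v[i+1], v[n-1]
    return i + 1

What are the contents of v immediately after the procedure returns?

[6, 7, 6, 6, 6, 7, 9]

pivot = v[6] = 7; i = -1
j=0: v[0]=6 ≤ 7 → i=0, swap v[0],v[0] (no change) → [6, 7, 6, 6, 9, 6, 7]
j=1: v[1]=7 ≤ 7 → i=1, swap v[1],v[1] (no change) → [6, 7, 6, 6, 9, 6, 7]
j=2: v[2]=6 ≤ 7 → i=2, swap v[2],v[2] (no change) → [6, 7, 6, 6, 9, 6, 7]
j=3: v[3]=6 ≤ 7 → i=3, swap v[3],v[3] (no change) → [6, 7, 6, 6, 9, 6, 7]
j=4: v[4]=9 > 7 → no swap
j=5: v[5]=6 ≤ 7 → i=4, swap v[4],v[5] → [6, 7, 6, 6, 6, 9, 7]
final swap v[5],v[6] → [6, 7, 6, 6, 6, 7, 9]; return 5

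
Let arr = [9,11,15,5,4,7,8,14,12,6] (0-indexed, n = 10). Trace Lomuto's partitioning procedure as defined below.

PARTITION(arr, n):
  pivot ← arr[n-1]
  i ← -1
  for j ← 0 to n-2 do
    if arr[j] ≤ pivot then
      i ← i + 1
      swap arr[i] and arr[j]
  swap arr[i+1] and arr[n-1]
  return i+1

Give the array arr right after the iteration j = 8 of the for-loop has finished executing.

pivot=6, i=-1
j=0: 9>6, skip
j=1: 11>6, skip
j=2: 15>6, skip
j=3: 5≤6, i=0, swap(0,3) ⇒ [5,11,15,9,4,7,8,14,12,6]
j=4: 4≤6, i=1, swap(1,4) ⇒ [5,4,15,9,11,7,8,14,12,6]
j=5: 7>6, skip
j=6: 8>6, skip
j=7: 14>6, skip
j=8: 12>6, skip
(after j=8) arr = [5,4,15,9,11,7,8,14,12,6]

[5,4,15,9,11,7,8,14,12,6]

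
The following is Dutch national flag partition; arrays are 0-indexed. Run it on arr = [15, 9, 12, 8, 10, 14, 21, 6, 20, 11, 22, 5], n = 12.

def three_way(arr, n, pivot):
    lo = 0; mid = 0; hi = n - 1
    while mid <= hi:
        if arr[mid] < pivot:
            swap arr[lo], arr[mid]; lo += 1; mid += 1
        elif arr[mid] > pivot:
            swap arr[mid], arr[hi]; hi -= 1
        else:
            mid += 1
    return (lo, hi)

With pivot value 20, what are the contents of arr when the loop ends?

lo=0 mid=0 hi=11
15<20: swap(0,0), lo=1 mid=1 ⇒ [15, 9, 12, 8, 10, 14, 21, 6, 20, 11, 22, 5]
9<20: swap(1,1), lo=2 mid=2 ⇒ [15, 9, 12, 8, 10, 14, 21, 6, 20, 11, 22, 5]
12<20: swap(2,2), lo=3 mid=3 ⇒ [15, 9, 12, 8, 10, 14, 21, 6, 20, 11, 22, 5]
8<20: swap(3,3), lo=4 mid=4 ⇒ [15, 9, 12, 8, 10, 14, 21, 6, 20, 11, 22, 5]
10<20: swap(4,4), lo=5 mid=5 ⇒ [15, 9, 12, 8, 10, 14, 21, 6, 20, 11, 22, 5]
14<20: swap(5,5), lo=6 mid=6 ⇒ [15, 9, 12, 8, 10, 14, 21, 6, 20, 11, 22, 5]
21>20: swap(6,11), hi=10 ⇒ [15, 9, 12, 8, 10, 14, 5, 6, 20, 11, 22, 21]
5<20: swap(6,6), lo=7 mid=7 ⇒ [15, 9, 12, 8, 10, 14, 5, 6, 20, 11, 22, 21]
6<20: swap(7,7), lo=8 mid=8 ⇒ [15, 9, 12, 8, 10, 14, 5, 6, 20, 11, 22, 21]
20=20: mid=9
11<20: swap(8,9), lo=9 mid=10 ⇒ [15, 9, 12, 8, 10, 14, 5, 6, 11, 20, 22, 21]
22>20: swap(10,10), hi=9 ⇒ [15, 9, 12, 8, 10, 14, 5, 6, 11, 20, 22, 21]
done. lo=9 hi=9; arr=[15, 9, 12, 8, 10, 14, 5, 6, 11, 20, 22, 21]

[15, 9, 12, 8, 10, 14, 5, 6, 11, 20, 22, 21]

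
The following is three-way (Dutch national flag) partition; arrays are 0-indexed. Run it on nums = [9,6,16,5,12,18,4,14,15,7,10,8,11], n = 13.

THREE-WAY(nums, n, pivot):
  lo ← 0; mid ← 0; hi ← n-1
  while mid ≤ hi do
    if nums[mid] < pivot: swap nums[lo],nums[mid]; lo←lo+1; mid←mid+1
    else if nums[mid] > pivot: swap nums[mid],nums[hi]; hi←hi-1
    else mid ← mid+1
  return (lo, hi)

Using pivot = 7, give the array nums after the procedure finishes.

pivot = 7; lo=0, mid=0, hi=12
nums[mid]=9>7: swap nums[0],nums[12]; hi=11 → [11,6,16,5,12,18,4,14,15,7,10,8,9]
nums[mid]=11>7: swap nums[0],nums[11]; hi=10 → [8,6,16,5,12,18,4,14,15,7,10,11,9]
nums[mid]=8>7: swap nums[0],nums[10]; hi=9 → [10,6,16,5,12,18,4,14,15,7,8,11,9]
nums[mid]=10>7: swap nums[0],nums[9]; hi=8 → [7,6,16,5,12,18,4,14,15,10,8,11,9]
nums[mid]=7=7: mid=1
nums[mid]=6<7: swap nums[0],nums[1]; lo=1,mid=2 → [6,7,16,5,12,18,4,14,15,10,8,11,9]
nums[mid]=16>7: swap nums[2],nums[8]; hi=7 → [6,7,15,5,12,18,4,14,16,10,8,11,9]
nums[mid]=15>7: swap nums[2],nums[7]; hi=6 → [6,7,14,5,12,18,4,15,16,10,8,11,9]
nums[mid]=14>7: swap nums[2],nums[6]; hi=5 → [6,7,4,5,12,18,14,15,16,10,8,11,9]
nums[mid]=4<7: swap nums[1],nums[2]; lo=2,mid=3 → [6,4,7,5,12,18,14,15,16,10,8,11,9]
nums[mid]=5<7: swap nums[2],nums[3]; lo=3,mid=4 → [6,4,5,7,12,18,14,15,16,10,8,11,9]
nums[mid]=12>7: swap nums[4],nums[5]; hi=4 → [6,4,5,7,18,12,14,15,16,10,8,11,9]
nums[mid]=18>7: swap nums[4],nums[4]; hi=3 → [6,4,5,7,18,12,14,15,16,10,8,11,9]
end: lo=3, hi=3; nums = [6,4,5,7,18,12,14,15,16,10,8,11,9]

[6,4,5,7,18,12,14,15,16,10,8,11,9]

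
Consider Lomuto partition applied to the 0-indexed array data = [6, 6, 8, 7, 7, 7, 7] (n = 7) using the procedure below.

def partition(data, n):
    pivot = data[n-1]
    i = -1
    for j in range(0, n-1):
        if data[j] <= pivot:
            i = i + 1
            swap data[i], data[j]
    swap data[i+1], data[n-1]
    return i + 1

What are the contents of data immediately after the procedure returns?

pivot=7, i=-1
j=0: 6≤7, i=0, swap(0,0) ⇒ [6, 6, 8, 7, 7, 7, 7]
j=1: 6≤7, i=1, swap(1,1) ⇒ [6, 6, 8, 7, 7, 7, 7]
j=2: 8>7, skip
j=3: 7≤7, i=2, swap(2,3) ⇒ [6, 6, 7, 8, 7, 7, 7]
j=4: 7≤7, i=3, swap(3,4) ⇒ [6, 6, 7, 7, 8, 7, 7]
j=5: 7≤7, i=4, swap(4,5) ⇒ [6, 6, 7, 7, 7, 8, 7]
swap(5,6) ⇒ [6, 6, 7, 7, 7, 7, 8]; return 5

[6, 6, 7, 7, 7, 7, 8]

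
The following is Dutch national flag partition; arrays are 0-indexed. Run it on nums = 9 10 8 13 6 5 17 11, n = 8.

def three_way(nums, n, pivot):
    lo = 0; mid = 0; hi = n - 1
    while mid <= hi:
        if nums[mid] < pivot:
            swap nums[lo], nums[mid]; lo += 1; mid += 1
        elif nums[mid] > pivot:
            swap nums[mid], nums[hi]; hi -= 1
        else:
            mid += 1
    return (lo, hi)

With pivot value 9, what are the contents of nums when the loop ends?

pivot = 9; lo=0, mid=0, hi=7
nums[mid]=9=9: mid=1
nums[mid]=10>9: swap nums[1],nums[7]; hi=6 → 9 11 8 13 6 5 17 10
nums[mid]=11>9: swap nums[1],nums[6]; hi=5 → 9 17 8 13 6 5 11 10
nums[mid]=17>9: swap nums[1],nums[5]; hi=4 → 9 5 8 13 6 17 11 10
nums[mid]=5<9: swap nums[0],nums[1]; lo=1,mid=2 → 5 9 8 13 6 17 11 10
nums[mid]=8<9: swap nums[1],nums[2]; lo=2,mid=3 → 5 8 9 13 6 17 11 10
nums[mid]=13>9: swap nums[3],nums[4]; hi=3 → 5 8 9 6 13 17 11 10
nums[mid]=6<9: swap nums[2],nums[3]; lo=3,mid=4 → 5 8 6 9 13 17 11 10
end: lo=3, hi=3; nums = 5 8 6 9 13 17 11 10

5 8 6 9 13 17 11 10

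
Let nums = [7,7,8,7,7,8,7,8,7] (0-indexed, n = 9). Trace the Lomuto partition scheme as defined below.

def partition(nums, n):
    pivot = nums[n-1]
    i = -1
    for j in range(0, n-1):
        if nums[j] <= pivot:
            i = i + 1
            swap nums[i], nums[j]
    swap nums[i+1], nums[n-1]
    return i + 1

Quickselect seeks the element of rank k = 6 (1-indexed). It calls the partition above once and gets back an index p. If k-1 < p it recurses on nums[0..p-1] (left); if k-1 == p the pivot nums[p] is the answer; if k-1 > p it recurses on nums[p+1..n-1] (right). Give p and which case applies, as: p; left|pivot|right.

5; pivot

pivot = nums[8] = 7; i = -1
j=0: nums[0]=7 ≤ 7 → i=0, swap nums[0],nums[0] (no change) → [7,7,8,7,7,8,7,8,7]
j=1: nums[1]=7 ≤ 7 → i=1, swap nums[1],nums[1] (no change) → [7,7,8,7,7,8,7,8,7]
j=2: nums[2]=8 > 7 → no swap
j=3: nums[3]=7 ≤ 7 → i=2, swap nums[2],nums[3] → [7,7,7,8,7,8,7,8,7]
j=4: nums[4]=7 ≤ 7 → i=3, swap nums[3],nums[4] → [7,7,7,7,8,8,7,8,7]
j=5: nums[5]=8 > 7 → no swap
j=6: nums[6]=7 ≤ 7 → i=4, swap nums[4],nums[6] → [7,7,7,7,7,8,8,8,7]
j=7: nums[7]=8 > 7 → no swap
final swap nums[5],nums[8] → [7,7,7,7,7,7,8,8,8]; return 5
p = 5; k-1 = 5 == 5 ⇒ pivot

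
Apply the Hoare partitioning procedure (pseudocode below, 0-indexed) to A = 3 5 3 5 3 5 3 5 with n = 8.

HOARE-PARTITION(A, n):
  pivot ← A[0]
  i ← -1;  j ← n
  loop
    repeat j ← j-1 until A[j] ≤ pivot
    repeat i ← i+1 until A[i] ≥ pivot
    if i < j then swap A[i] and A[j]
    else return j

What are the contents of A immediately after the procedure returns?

pivot=3
j stops at 6 (3), i stops at 0 (3); swap ⇒ 3 5 3 5 3 5 3 5
j stops at 4 (3), i stops at 1 (5); swap ⇒ 3 3 3 5 5 5 3 5
j stops at 2, i stops at 2; i≥j ⇒ return 2. A=3 3 3 5 5 5 3 5

3 3 3 5 5 5 3 5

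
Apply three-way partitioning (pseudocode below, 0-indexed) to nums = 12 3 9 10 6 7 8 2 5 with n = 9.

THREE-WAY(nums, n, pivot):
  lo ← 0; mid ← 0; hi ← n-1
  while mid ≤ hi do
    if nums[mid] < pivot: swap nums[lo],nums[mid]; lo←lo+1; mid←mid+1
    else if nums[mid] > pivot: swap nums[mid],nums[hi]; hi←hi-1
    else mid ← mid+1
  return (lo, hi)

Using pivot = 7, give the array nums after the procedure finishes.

pivot = 7; lo=0, mid=0, hi=8
nums[mid]=12>7: swap nums[0],nums[8]; hi=7 → 5 3 9 10 6 7 8 2 12
nums[mid]=5<7: swap nums[0],nums[0]; lo=1,mid=1 → 5 3 9 10 6 7 8 2 12
nums[mid]=3<7: swap nums[1],nums[1]; lo=2,mid=2 → 5 3 9 10 6 7 8 2 12
nums[mid]=9>7: swap nums[2],nums[7]; hi=6 → 5 3 2 10 6 7 8 9 12
nums[mid]=2<7: swap nums[2],nums[2]; lo=3,mid=3 → 5 3 2 10 6 7 8 9 12
nums[mid]=10>7: swap nums[3],nums[6]; hi=5 → 5 3 2 8 6 7 10 9 12
nums[mid]=8>7: swap nums[3],nums[5]; hi=4 → 5 3 2 7 6 8 10 9 12
nums[mid]=7=7: mid=4
nums[mid]=6<7: swap nums[3],nums[4]; lo=4,mid=5 → 5 3 2 6 7 8 10 9 12
end: lo=4, hi=4; nums = 5 3 2 6 7 8 10 9 12

5 3 2 6 7 8 10 9 12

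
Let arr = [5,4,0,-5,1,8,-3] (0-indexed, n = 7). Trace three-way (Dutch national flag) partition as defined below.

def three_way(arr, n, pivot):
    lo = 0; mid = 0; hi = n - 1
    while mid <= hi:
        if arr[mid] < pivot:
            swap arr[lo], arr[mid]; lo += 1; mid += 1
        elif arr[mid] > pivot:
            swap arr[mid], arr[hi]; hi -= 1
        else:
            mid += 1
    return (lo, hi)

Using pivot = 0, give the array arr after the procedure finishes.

[-3,-5,0,1,8,4,5]

pivot = 0; lo=0, mid=0, hi=6
arr[mid]=5>0: swap arr[0],arr[6]; hi=5 → [-3,4,0,-5,1,8,5]
arr[mid]=-3<0: swap arr[0],arr[0]; lo=1,mid=1 → [-3,4,0,-5,1,8,5]
arr[mid]=4>0: swap arr[1],arr[5]; hi=4 → [-3,8,0,-5,1,4,5]
arr[mid]=8>0: swap arr[1],arr[4]; hi=3 → [-3,1,0,-5,8,4,5]
arr[mid]=1>0: swap arr[1],arr[3]; hi=2 → [-3,-5,0,1,8,4,5]
arr[mid]=-5<0: swap arr[1],arr[1]; lo=2,mid=2 → [-3,-5,0,1,8,4,5]
arr[mid]=0=0: mid=3
end: lo=2, hi=2; arr = [-3,-5,0,1,8,4,5]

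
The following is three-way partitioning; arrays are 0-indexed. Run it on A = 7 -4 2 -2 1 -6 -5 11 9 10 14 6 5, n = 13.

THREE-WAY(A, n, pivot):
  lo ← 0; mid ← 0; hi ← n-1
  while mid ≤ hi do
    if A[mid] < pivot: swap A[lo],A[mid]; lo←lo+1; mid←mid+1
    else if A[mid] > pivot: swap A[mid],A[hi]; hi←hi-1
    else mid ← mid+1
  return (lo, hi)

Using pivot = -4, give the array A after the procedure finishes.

-5 -6 -4 1 -2 2 11 9 10 14 6 5 7

lo=0 mid=0 hi=12
7>-4: swap(0,12), hi=11 ⇒ 5 -4 2 -2 1 -6 -5 11 9 10 14 6 7
5>-4: swap(0,11), hi=10 ⇒ 6 -4 2 -2 1 -6 -5 11 9 10 14 5 7
6>-4: swap(0,10), hi=9 ⇒ 14 -4 2 -2 1 -6 -5 11 9 10 6 5 7
14>-4: swap(0,9), hi=8 ⇒ 10 -4 2 -2 1 -6 -5 11 9 14 6 5 7
10>-4: swap(0,8), hi=7 ⇒ 9 -4 2 -2 1 -6 -5 11 10 14 6 5 7
9>-4: swap(0,7), hi=6 ⇒ 11 -4 2 -2 1 -6 -5 9 10 14 6 5 7
11>-4: swap(0,6), hi=5 ⇒ -5 -4 2 -2 1 -6 11 9 10 14 6 5 7
-5<-4: swap(0,0), lo=1 mid=1 ⇒ -5 -4 2 -2 1 -6 11 9 10 14 6 5 7
-4=-4: mid=2
2>-4: swap(2,5), hi=4 ⇒ -5 -4 -6 -2 1 2 11 9 10 14 6 5 7
-6<-4: swap(1,2), lo=2 mid=3 ⇒ -5 -6 -4 -2 1 2 11 9 10 14 6 5 7
-2>-4: swap(3,4), hi=3 ⇒ -5 -6 -4 1 -2 2 11 9 10 14 6 5 7
1>-4: swap(3,3), hi=2 ⇒ -5 -6 -4 1 -2 2 11 9 10 14 6 5 7
done. lo=2 hi=2; A=-5 -6 -4 1 -2 2 11 9 10 14 6 5 7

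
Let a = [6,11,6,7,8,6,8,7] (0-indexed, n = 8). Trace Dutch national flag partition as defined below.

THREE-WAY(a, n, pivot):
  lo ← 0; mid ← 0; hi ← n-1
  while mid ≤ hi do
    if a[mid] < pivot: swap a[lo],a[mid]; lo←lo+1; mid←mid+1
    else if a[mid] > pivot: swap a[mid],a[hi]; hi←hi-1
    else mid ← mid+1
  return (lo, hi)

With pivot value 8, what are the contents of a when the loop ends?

pivot = 8; lo=0, mid=0, hi=7
a[mid]=6<8: swap a[0],a[0]; lo=1,mid=1 → [6,11,6,7,8,6,8,7]
a[mid]=11>8: swap a[1],a[7]; hi=6 → [6,7,6,7,8,6,8,11]
a[mid]=7<8: swap a[1],a[1]; lo=2,mid=2 → [6,7,6,7,8,6,8,11]
a[mid]=6<8: swap a[2],a[2]; lo=3,mid=3 → [6,7,6,7,8,6,8,11]
a[mid]=7<8: swap a[3],a[3]; lo=4,mid=4 → [6,7,6,7,8,6,8,11]
a[mid]=8=8: mid=5
a[mid]=6<8: swap a[4],a[5]; lo=5,mid=6 → [6,7,6,7,6,8,8,11]
a[mid]=8=8: mid=7
end: lo=5, hi=6; a = [6,7,6,7,6,8,8,11]

[6,7,6,7,6,8,8,11]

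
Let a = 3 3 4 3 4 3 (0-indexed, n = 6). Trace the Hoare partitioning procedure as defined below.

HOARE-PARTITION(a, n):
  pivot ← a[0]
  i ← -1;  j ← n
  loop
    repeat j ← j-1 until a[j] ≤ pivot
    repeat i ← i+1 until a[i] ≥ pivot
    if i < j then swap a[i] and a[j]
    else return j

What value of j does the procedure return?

1

pivot=3
j stops at 5 (3), i stops at 0 (3); swap ⇒ 3 3 4 3 4 3
j stops at 3 (3), i stops at 1 (3); swap ⇒ 3 3 4 3 4 3
j stops at 1, i stops at 2; i≥j ⇒ return 1. a=3 3 4 3 4 3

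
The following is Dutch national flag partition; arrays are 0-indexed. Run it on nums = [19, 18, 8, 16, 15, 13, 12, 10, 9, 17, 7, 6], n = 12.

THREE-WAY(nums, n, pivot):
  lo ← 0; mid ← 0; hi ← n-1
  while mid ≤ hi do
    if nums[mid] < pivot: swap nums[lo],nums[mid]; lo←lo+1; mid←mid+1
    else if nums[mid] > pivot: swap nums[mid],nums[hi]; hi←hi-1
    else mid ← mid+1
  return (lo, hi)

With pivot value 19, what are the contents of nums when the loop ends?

pivot = 19; lo=0, mid=0, hi=11
nums[mid]=19=19: mid=1
nums[mid]=18<19: swap nums[0],nums[1]; lo=1,mid=2 → [18, 19, 8, 16, 15, 13, 12, 10, 9, 17, 7, 6]
nums[mid]=8<19: swap nums[1],nums[2]; lo=2,mid=3 → [18, 8, 19, 16, 15, 13, 12, 10, 9, 17, 7, 6]
nums[mid]=16<19: swap nums[2],nums[3]; lo=3,mid=4 → [18, 8, 16, 19, 15, 13, 12, 10, 9, 17, 7, 6]
nums[mid]=15<19: swap nums[3],nums[4]; lo=4,mid=5 → [18, 8, 16, 15, 19, 13, 12, 10, 9, 17, 7, 6]
nums[mid]=13<19: swap nums[4],nums[5]; lo=5,mid=6 → [18, 8, 16, 15, 13, 19, 12, 10, 9, 17, 7, 6]
nums[mid]=12<19: swap nums[5],nums[6]; lo=6,mid=7 → [18, 8, 16, 15, 13, 12, 19, 10, 9, 17, 7, 6]
nums[mid]=10<19: swap nums[6],nums[7]; lo=7,mid=8 → [18, 8, 16, 15, 13, 12, 10, 19, 9, 17, 7, 6]
nums[mid]=9<19: swap nums[7],nums[8]; lo=8,mid=9 → [18, 8, 16, 15, 13, 12, 10, 9, 19, 17, 7, 6]
nums[mid]=17<19: swap nums[8],nums[9]; lo=9,mid=10 → [18, 8, 16, 15, 13, 12, 10, 9, 17, 19, 7, 6]
nums[mid]=7<19: swap nums[9],nums[10]; lo=10,mid=11 → [18, 8, 16, 15, 13, 12, 10, 9, 17, 7, 19, 6]
nums[mid]=6<19: swap nums[10],nums[11]; lo=11,mid=12 → [18, 8, 16, 15, 13, 12, 10, 9, 17, 7, 6, 19]
end: lo=11, hi=11; nums = [18, 8, 16, 15, 13, 12, 10, 9, 17, 7, 6, 19]

[18, 8, 16, 15, 13, 12, 10, 9, 17, 7, 6, 19]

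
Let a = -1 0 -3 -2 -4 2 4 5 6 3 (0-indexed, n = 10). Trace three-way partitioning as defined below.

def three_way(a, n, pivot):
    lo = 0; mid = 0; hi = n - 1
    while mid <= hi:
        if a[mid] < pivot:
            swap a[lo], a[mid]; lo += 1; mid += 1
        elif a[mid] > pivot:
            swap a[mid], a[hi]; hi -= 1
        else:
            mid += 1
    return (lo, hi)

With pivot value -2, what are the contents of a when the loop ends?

-4 -3 -2 0 2 4 5 6 3 -1

pivot = -2; lo=0, mid=0, hi=9
a[mid]=-1>-2: swap a[0],a[9]; hi=8 → 3 0 -3 -2 -4 2 4 5 6 -1
a[mid]=3>-2: swap a[0],a[8]; hi=7 → 6 0 -3 -2 -4 2 4 5 3 -1
a[mid]=6>-2: swap a[0],a[7]; hi=6 → 5 0 -3 -2 -4 2 4 6 3 -1
a[mid]=5>-2: swap a[0],a[6]; hi=5 → 4 0 -3 -2 -4 2 5 6 3 -1
a[mid]=4>-2: swap a[0],a[5]; hi=4 → 2 0 -3 -2 -4 4 5 6 3 -1
a[mid]=2>-2: swap a[0],a[4]; hi=3 → -4 0 -3 -2 2 4 5 6 3 -1
a[mid]=-4<-2: swap a[0],a[0]; lo=1,mid=1 → -4 0 -3 -2 2 4 5 6 3 -1
a[mid]=0>-2: swap a[1],a[3]; hi=2 → -4 -2 -3 0 2 4 5 6 3 -1
a[mid]=-2=-2: mid=2
a[mid]=-3<-2: swap a[1],a[2]; lo=2,mid=3 → -4 -3 -2 0 2 4 5 6 3 -1
end: lo=2, hi=2; a = -4 -3 -2 0 2 4 5 6 3 -1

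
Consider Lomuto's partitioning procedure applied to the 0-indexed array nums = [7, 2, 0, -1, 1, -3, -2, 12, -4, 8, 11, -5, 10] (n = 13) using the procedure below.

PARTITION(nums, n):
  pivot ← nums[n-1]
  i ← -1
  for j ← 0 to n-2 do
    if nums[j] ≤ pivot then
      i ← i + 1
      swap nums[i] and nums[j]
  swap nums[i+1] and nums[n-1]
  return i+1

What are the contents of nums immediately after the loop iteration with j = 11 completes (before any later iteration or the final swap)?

[7, 2, 0, -1, 1, -3, -2, -4, 8, -5, 11, 12, 10]

pivot = nums[12] = 10; i = -1
j=0: nums[0]=7 ≤ 10 → i=0, swap nums[0],nums[0] (no change) → [7, 2, 0, -1, 1, -3, -2, 12, -4, 8, 11, -5, 10]
j=1: nums[1]=2 ≤ 10 → i=1, swap nums[1],nums[1] (no change) → [7, 2, 0, -1, 1, -3, -2, 12, -4, 8, 11, -5, 10]
j=2: nums[2]=0 ≤ 10 → i=2, swap nums[2],nums[2] (no change) → [7, 2, 0, -1, 1, -3, -2, 12, -4, 8, 11, -5, 10]
j=3: nums[3]=-1 ≤ 10 → i=3, swap nums[3],nums[3] (no change) → [7, 2, 0, -1, 1, -3, -2, 12, -4, 8, 11, -5, 10]
j=4: nums[4]=1 ≤ 10 → i=4, swap nums[4],nums[4] (no change) → [7, 2, 0, -1, 1, -3, -2, 12, -4, 8, 11, -5, 10]
j=5: nums[5]=-3 ≤ 10 → i=5, swap nums[5],nums[5] (no change) → [7, 2, 0, -1, 1, -3, -2, 12, -4, 8, 11, -5, 10]
j=6: nums[6]=-2 ≤ 10 → i=6, swap nums[6],nums[6] (no change) → [7, 2, 0, -1, 1, -3, -2, 12, -4, 8, 11, -5, 10]
j=7: nums[7]=12 > 10 → no swap
j=8: nums[8]=-4 ≤ 10 → i=7, swap nums[7],nums[8] → [7, 2, 0, -1, 1, -3, -2, -4, 12, 8, 11, -5, 10]
j=9: nums[9]=8 ≤ 10 → i=8, swap nums[8],nums[9] → [7, 2, 0, -1, 1, -3, -2, -4, 8, 12, 11, -5, 10]
j=10: nums[10]=11 > 10 → no swap
j=11: nums[11]=-5 ≤ 10 → i=9, swap nums[9],nums[11] → [7, 2, 0, -1, 1, -3, -2, -4, 8, -5, 11, 12, 10]
(after j=11) nums = [7, 2, 0, -1, 1, -3, -2, -4, 8, -5, 11, 12, 10]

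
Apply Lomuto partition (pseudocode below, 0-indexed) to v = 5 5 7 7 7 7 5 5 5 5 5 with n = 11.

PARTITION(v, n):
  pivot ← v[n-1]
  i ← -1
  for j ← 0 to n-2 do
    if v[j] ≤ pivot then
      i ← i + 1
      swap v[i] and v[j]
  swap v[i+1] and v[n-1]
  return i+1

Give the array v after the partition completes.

pivot = v[10] = 5; i = -1
j=0: v[0]=5 ≤ 5 → i=0, swap v[0],v[0] (no change) → 5 5 7 7 7 7 5 5 5 5 5
j=1: v[1]=5 ≤ 5 → i=1, swap v[1],v[1] (no change) → 5 5 7 7 7 7 5 5 5 5 5
j=2: v[2]=7 > 5 → no swap
j=3: v[3]=7 > 5 → no swap
j=4: v[4]=7 > 5 → no swap
j=5: v[5]=7 > 5 → no swap
j=6: v[6]=5 ≤ 5 → i=2, swap v[2],v[6] → 5 5 5 7 7 7 7 5 5 5 5
j=7: v[7]=5 ≤ 5 → i=3, swap v[3],v[7] → 5 5 5 5 7 7 7 7 5 5 5
j=8: v[8]=5 ≤ 5 → i=4, swap v[4],v[8] → 5 5 5 5 5 7 7 7 7 5 5
j=9: v[9]=5 ≤ 5 → i=5, swap v[5],v[9] → 5 5 5 5 5 5 7 7 7 7 5
final swap v[6],v[10] → 5 5 5 5 5 5 5 7 7 7 7; return 6

5 5 5 5 5 5 5 7 7 7 7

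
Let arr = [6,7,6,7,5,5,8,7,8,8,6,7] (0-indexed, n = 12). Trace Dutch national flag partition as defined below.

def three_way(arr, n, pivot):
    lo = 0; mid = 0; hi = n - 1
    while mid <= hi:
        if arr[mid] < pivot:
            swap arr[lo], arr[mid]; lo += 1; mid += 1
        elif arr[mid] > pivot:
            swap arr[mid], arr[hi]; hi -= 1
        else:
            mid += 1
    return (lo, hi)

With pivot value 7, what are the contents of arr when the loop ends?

pivot = 7; lo=0, mid=0, hi=11
arr[mid]=6<7: swap arr[0],arr[0]; lo=1,mid=1 → [6,7,6,7,5,5,8,7,8,8,6,7]
arr[mid]=7=7: mid=2
arr[mid]=6<7: swap arr[1],arr[2]; lo=2,mid=3 → [6,6,7,7,5,5,8,7,8,8,6,7]
arr[mid]=7=7: mid=4
arr[mid]=5<7: swap arr[2],arr[4]; lo=3,mid=5 → [6,6,5,7,7,5,8,7,8,8,6,7]
arr[mid]=5<7: swap arr[3],arr[5]; lo=4,mid=6 → [6,6,5,5,7,7,8,7,8,8,6,7]
arr[mid]=8>7: swap arr[6],arr[11]; hi=10 → [6,6,5,5,7,7,7,7,8,8,6,8]
arr[mid]=7=7: mid=7
arr[mid]=7=7: mid=8
arr[mid]=8>7: swap arr[8],arr[10]; hi=9 → [6,6,5,5,7,7,7,7,6,8,8,8]
arr[mid]=6<7: swap arr[4],arr[8]; lo=5,mid=9 → [6,6,5,5,6,7,7,7,7,8,8,8]
arr[mid]=8>7: swap arr[9],arr[9]; hi=8 → [6,6,5,5,6,7,7,7,7,8,8,8]
end: lo=5, hi=8; arr = [6,6,5,5,6,7,7,7,7,8,8,8]

[6,6,5,5,6,7,7,7,7,8,8,8]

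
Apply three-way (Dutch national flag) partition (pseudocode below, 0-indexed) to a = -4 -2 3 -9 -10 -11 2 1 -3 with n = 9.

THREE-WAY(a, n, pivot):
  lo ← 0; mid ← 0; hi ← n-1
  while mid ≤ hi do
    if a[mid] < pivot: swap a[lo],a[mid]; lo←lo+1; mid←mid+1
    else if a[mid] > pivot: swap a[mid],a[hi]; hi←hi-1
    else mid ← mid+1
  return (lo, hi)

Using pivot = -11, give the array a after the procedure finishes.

lo=0 mid=0 hi=8
-4>-11: swap(0,8), hi=7 ⇒ -3 -2 3 -9 -10 -11 2 1 -4
-3>-11: swap(0,7), hi=6 ⇒ 1 -2 3 -9 -10 -11 2 -3 -4
1>-11: swap(0,6), hi=5 ⇒ 2 -2 3 -9 -10 -11 1 -3 -4
2>-11: swap(0,5), hi=4 ⇒ -11 -2 3 -9 -10 2 1 -3 -4
-11=-11: mid=1
-2>-11: swap(1,4), hi=3 ⇒ -11 -10 3 -9 -2 2 1 -3 -4
-10>-11: swap(1,3), hi=2 ⇒ -11 -9 3 -10 -2 2 1 -3 -4
-9>-11: swap(1,2), hi=1 ⇒ -11 3 -9 -10 -2 2 1 -3 -4
3>-11: swap(1,1), hi=0 ⇒ -11 3 -9 -10 -2 2 1 -3 -4
done. lo=0 hi=0; a=-11 3 -9 -10 -2 2 1 -3 -4

-11 3 -9 -10 -2 2 1 -3 -4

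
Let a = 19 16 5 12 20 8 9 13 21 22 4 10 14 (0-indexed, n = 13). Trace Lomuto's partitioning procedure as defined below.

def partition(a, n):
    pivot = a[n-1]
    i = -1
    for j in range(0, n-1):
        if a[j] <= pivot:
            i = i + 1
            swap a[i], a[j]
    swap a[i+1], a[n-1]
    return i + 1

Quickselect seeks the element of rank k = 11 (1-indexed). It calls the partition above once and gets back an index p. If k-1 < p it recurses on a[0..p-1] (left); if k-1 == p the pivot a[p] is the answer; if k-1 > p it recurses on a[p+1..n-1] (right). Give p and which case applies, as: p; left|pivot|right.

7; right

pivot=14, i=-1
j=0: 19>14, skip
j=1: 16>14, skip
j=2: 5≤14, i=0, swap(0,2) ⇒ 5 16 19 12 20 8 9 13 21 22 4 10 14
j=3: 12≤14, i=1, swap(1,3) ⇒ 5 12 19 16 20 8 9 13 21 22 4 10 14
j=4: 20>14, skip
j=5: 8≤14, i=2, swap(2,5) ⇒ 5 12 8 16 20 19 9 13 21 22 4 10 14
j=6: 9≤14, i=3, swap(3,6) ⇒ 5 12 8 9 20 19 16 13 21 22 4 10 14
j=7: 13≤14, i=4, swap(4,7) ⇒ 5 12 8 9 13 19 16 20 21 22 4 10 14
j=8: 21>14, skip
j=9: 22>14, skip
j=10: 4≤14, i=5, swap(5,10) ⇒ 5 12 8 9 13 4 16 20 21 22 19 10 14
j=11: 10≤14, i=6, swap(6,11) ⇒ 5 12 8 9 13 4 10 20 21 22 19 16 14
swap(7,12) ⇒ 5 12 8 9 13 4 10 14 21 22 19 16 20; return 7
p = 7; k-1 = 10 > 7 ⇒ right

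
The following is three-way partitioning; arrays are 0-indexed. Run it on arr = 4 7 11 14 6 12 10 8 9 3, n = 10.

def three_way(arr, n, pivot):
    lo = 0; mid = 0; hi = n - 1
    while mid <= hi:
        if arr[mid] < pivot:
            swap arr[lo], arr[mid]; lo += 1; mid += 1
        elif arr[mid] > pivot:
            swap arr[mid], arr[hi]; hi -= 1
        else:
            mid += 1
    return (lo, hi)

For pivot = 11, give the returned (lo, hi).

(7, 7)

lo=0 mid=0 hi=9
4<11: swap(0,0), lo=1 mid=1 ⇒ 4 7 11 14 6 12 10 8 9 3
7<11: swap(1,1), lo=2 mid=2 ⇒ 4 7 11 14 6 12 10 8 9 3
11=11: mid=3
14>11: swap(3,9), hi=8 ⇒ 4 7 11 3 6 12 10 8 9 14
3<11: swap(2,3), lo=3 mid=4 ⇒ 4 7 3 11 6 12 10 8 9 14
6<11: swap(3,4), lo=4 mid=5 ⇒ 4 7 3 6 11 12 10 8 9 14
12>11: swap(5,8), hi=7 ⇒ 4 7 3 6 11 9 10 8 12 14
9<11: swap(4,5), lo=5 mid=6 ⇒ 4 7 3 6 9 11 10 8 12 14
10<11: swap(5,6), lo=6 mid=7 ⇒ 4 7 3 6 9 10 11 8 12 14
8<11: swap(6,7), lo=7 mid=8 ⇒ 4 7 3 6 9 10 8 11 12 14
done. lo=7 hi=7; arr=4 7 3 6 9 10 8 11 12 14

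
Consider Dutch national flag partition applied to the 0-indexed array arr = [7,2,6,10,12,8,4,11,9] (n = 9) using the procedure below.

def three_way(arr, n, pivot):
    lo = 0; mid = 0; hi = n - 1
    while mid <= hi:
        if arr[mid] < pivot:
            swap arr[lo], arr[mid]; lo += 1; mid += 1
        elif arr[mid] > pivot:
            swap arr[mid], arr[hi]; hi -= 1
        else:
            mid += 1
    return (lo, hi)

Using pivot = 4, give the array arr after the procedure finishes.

[2,4,10,12,8,6,11,9,7]

pivot = 4; lo=0, mid=0, hi=8
arr[mid]=7>4: swap arr[0],arr[8]; hi=7 → [9,2,6,10,12,8,4,11,7]
arr[mid]=9>4: swap arr[0],arr[7]; hi=6 → [11,2,6,10,12,8,4,9,7]
arr[mid]=11>4: swap arr[0],arr[6]; hi=5 → [4,2,6,10,12,8,11,9,7]
arr[mid]=4=4: mid=1
arr[mid]=2<4: swap arr[0],arr[1]; lo=1,mid=2 → [2,4,6,10,12,8,11,9,7]
arr[mid]=6>4: swap arr[2],arr[5]; hi=4 → [2,4,8,10,12,6,11,9,7]
arr[mid]=8>4: swap arr[2],arr[4]; hi=3 → [2,4,12,10,8,6,11,9,7]
arr[mid]=12>4: swap arr[2],arr[3]; hi=2 → [2,4,10,12,8,6,11,9,7]
arr[mid]=10>4: swap arr[2],arr[2]; hi=1 → [2,4,10,12,8,6,11,9,7]
end: lo=1, hi=1; arr = [2,4,10,12,8,6,11,9,7]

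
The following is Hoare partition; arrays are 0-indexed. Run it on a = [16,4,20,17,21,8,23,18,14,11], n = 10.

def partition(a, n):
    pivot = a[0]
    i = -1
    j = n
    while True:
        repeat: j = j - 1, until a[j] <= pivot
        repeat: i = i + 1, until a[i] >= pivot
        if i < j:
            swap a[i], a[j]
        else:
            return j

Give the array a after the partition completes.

[11,4,14,8,21,17,23,18,20,16]

pivot=16
j stops at 9 (11), i stops at 0 (16); swap ⇒ [11,4,20,17,21,8,23,18,14,16]
j stops at 8 (14), i stops at 2 (20); swap ⇒ [11,4,14,17,21,8,23,18,20,16]
j stops at 5 (8), i stops at 3 (17); swap ⇒ [11,4,14,8,21,17,23,18,20,16]
j stops at 3, i stops at 4; i≥j ⇒ return 3. a=[11,4,14,8,21,17,23,18,20,16]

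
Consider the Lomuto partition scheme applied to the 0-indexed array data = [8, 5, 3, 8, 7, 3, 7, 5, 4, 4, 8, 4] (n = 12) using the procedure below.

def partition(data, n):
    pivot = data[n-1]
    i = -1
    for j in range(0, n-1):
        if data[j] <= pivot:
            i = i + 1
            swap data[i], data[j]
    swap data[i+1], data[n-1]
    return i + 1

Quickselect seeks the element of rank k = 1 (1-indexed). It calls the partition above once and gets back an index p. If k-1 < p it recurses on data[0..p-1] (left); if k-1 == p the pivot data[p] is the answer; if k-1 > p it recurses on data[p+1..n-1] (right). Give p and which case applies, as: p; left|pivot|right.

pivot = data[11] = 4; i = -1
j=0: data[0]=8 > 4 → no swap
j=1: data[1]=5 > 4 → no swap
j=2: data[2]=3 ≤ 4 → i=0, swap data[0],data[2] → [3, 5, 8, 8, 7, 3, 7, 5, 4, 4, 8, 4]
j=3: data[3]=8 > 4 → no swap
j=4: data[4]=7 > 4 → no swap
j=5: data[5]=3 ≤ 4 → i=1, swap data[1],data[5] → [3, 3, 8, 8, 7, 5, 7, 5, 4, 4, 8, 4]
j=6: data[6]=7 > 4 → no swap
j=7: data[7]=5 > 4 → no swap
j=8: data[8]=4 ≤ 4 → i=2, swap data[2],data[8] → [3, 3, 4, 8, 7, 5, 7, 5, 8, 4, 8, 4]
j=9: data[9]=4 ≤ 4 → i=3, swap data[3],data[9] → [3, 3, 4, 4, 7, 5, 7, 5, 8, 8, 8, 4]
j=10: data[10]=8 > 4 → no swap
final swap data[4],data[11] → [3, 3, 4, 4, 4, 5, 7, 5, 8, 8, 8, 7]; return 4
p = 4; k-1 = 0 < 4 ⇒ left

4; left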